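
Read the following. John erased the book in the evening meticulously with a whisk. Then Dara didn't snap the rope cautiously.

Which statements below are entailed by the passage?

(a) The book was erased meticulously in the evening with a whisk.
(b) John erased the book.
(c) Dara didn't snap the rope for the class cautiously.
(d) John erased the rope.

(a), (b), (c)

(a) Entailed — the original entails any weakening of itself; this just generalizes the agent.
(b) Entailed — every conjunct here is already in the original erasing event.
(c) Entailed — under negation, adding a further restriction is entailed: if no such snapping event occurred, none occurred for the class either.
(d) Not entailed — John erased the book, not the rope; the rope belongs to the snapping event.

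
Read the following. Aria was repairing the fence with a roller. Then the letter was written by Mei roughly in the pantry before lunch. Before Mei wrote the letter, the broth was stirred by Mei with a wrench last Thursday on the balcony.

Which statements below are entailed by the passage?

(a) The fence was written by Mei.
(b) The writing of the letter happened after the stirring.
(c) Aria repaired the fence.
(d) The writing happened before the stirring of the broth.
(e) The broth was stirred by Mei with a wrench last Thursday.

(a) Not entailed — Mei wrote the letter, not the fence; the fence belongs to the repairing event.
(b) Entailed — the narrative places the stirring before the writing.
(c) Not entailed — 'was repairing' is progressive on an accomplishment; it does not entail the completed 'repaired'.
(d) Not entailed — the narrative places the stirring before the writing, not after.
(e) Entailed — this follows by dropping conjuncts from the stirring event's description.

(b), (e)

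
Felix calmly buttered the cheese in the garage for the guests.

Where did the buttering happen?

'in the garage' marks the location of the buttering event.

in the garage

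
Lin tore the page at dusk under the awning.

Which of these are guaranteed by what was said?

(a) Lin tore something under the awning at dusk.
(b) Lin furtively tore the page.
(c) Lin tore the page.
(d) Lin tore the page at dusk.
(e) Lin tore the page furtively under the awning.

(a), (c), (d)

(a) Entailed — the original entails any weakening of itself; this just generalizes the patient.
(b) Not entailed — 'furtively' adds information not in the original event.
(c) Entailed — this follows by dropping conjuncts from the tearing event's description.
(d) Entailed — the original entails any weakening of itself; this just drops 'under the awning'.
(e) Not entailed — 'furtively' adds information not in the original event.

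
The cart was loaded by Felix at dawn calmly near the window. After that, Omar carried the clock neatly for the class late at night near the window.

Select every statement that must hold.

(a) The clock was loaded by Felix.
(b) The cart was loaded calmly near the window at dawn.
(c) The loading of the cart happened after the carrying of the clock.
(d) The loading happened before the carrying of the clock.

(b), (d)

(a) Not entailed — Felix loaded the cart, not the clock; the clock belongs to the carrying event.
(b) Entailed — this follows by dropping conjuncts from the loading event's description.
(c) Not entailed — the narrative places the loading before the carrying, not after.
(d) Entailed — the narrative places the loading before the carrying.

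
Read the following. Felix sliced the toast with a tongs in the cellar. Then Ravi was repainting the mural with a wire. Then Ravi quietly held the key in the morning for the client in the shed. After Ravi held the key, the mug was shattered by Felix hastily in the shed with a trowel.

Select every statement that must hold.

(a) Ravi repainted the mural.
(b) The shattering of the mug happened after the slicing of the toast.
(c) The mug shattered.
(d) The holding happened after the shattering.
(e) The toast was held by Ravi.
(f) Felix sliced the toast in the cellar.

(a) Not entailed — 'was repainting' is progressive on an accomplishment; it does not entail the completed 'repainted'.
(b) Entailed — the narrative places the slicing before the shattering.
(c) Entailed — 'Felix shattered the mug' is causative; it entails the inchoative 'the mug shattered'.
(d) Not entailed — the narrative places the holding before the shattering, not after.
(e) Not entailed — Ravi held the key, not the toast; the toast belongs to the slicing event.
(f) Entailed — every conjunct here is already in the original slicing event.

(b), (c), (f)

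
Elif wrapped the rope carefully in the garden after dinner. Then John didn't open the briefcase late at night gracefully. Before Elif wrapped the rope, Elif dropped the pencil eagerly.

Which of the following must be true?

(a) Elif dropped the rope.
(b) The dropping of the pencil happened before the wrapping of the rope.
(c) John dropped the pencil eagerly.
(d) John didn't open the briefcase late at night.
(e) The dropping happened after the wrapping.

(a) Not entailed — Elif dropped the pencil, not the rope; the rope belongs to the wrapping event.
(b) Entailed — the narrative places the dropping before the wrapping.
(c) Not entailed — the passage has Elif dropping the pencil, not John.
(d) Not entailed — dropping 'gracefully' under negation is not valid — the original leaves open that John opened the briefcase some other way.
(e) Not entailed — the narrative places the dropping before the wrapping, not after.

(b)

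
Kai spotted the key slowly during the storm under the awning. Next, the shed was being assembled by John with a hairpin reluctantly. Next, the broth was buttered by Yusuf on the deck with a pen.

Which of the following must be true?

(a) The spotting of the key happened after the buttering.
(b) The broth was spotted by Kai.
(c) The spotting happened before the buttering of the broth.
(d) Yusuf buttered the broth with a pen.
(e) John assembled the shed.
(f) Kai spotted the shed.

(c), (d)

(a) Not entailed — the narrative places the spotting before the buttering, not after.
(b) Not entailed — Kai spotted the key, not the broth; the broth belongs to the buttering event.
(c) Entailed — the narrative places the spotting before the buttering.
(d) Entailed — the original entails any weakening of itself; this just drops 'on the deck'.
(e) Not entailed — 'was assembling' is progressive on an accomplishment; it does not entail the completed 'assembled'.
(f) Not entailed — Kai spotted the key, not the shed; the shed belongs to the assembling event.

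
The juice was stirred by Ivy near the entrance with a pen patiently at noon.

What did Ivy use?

'with a pen' marks the instrument of the stirring event.

a pen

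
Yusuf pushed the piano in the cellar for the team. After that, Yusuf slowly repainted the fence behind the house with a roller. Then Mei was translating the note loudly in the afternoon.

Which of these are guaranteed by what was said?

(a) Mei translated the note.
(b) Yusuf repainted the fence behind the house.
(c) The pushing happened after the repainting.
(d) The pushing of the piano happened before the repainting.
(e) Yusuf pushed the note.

(b), (d)

(a) Not entailed — 'was translating' is progressive on an accomplishment; it does not entail the completed 'translated'.
(b) Entailed — every conjunct here is already in the original repainting event.
(c) Not entailed — the narrative places the pushing before the repainting, not after.
(d) Entailed — the narrative places the pushing before the repainting.
(e) Not entailed — Yusuf pushed the piano, not the note; the note belongs to the translating event.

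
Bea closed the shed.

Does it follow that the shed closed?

'Bea closed the shed' is the causative; it entails the inchoative 'the shed closed'.

yes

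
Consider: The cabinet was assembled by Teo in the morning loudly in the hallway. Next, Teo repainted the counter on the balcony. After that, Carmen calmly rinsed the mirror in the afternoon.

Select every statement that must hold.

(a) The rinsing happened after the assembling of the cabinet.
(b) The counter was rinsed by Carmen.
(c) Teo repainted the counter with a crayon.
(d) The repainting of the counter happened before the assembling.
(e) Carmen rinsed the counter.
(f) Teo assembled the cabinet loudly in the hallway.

(a) Entailed — the narrative places the assembling before the rinsing.
(b) Not entailed — Carmen rinsed the mirror, not the counter; the counter belongs to the repainting event.
(c) Not entailed — 'with a crayon' adds information not in the original event.
(d) Not entailed — the narrative places the assembling before the repainting, not after.
(e) Not entailed — Carmen rinsed the mirror, not the counter; the counter belongs to the repainting event.
(f) Entailed — dropping 'in the morning' leaves a sub-description the original still satisfies.

(a), (f)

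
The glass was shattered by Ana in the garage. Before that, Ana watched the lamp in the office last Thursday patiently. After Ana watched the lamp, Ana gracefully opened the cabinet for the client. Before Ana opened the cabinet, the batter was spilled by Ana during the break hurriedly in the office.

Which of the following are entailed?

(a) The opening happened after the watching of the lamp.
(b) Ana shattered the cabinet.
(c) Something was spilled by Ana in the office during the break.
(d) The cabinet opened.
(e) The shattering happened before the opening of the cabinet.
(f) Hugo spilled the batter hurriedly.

(a), (c), (d)

(a) Entailed — the narrative places the watching before the opening.
(b) Not entailed — Ana shattered the glass, not the cabinet; the cabinet belongs to the opening event.
(c) Entailed — the original entails any weakening of itself; this just drops 'hurriedly' and generalizes the patient.
(d) Entailed — 'Ana opened the cabinet' is causative; it entails the inchoative 'the cabinet opened'.
(e) Not entailed — the narrative doesn't order the shattering relative to the opening.
(f) Not entailed — the passage has Ana spilling the batter, not Hugo.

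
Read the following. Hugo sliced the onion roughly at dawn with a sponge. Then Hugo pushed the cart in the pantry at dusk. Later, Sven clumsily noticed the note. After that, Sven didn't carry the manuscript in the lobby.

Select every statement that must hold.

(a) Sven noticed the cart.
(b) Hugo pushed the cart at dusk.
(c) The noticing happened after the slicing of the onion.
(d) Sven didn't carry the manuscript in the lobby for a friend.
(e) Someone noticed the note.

(b), (c), (d), (e)

(a) Not entailed — Sven noticed the note, not the cart; the cart belongs to the pushing event.
(b) Entailed — the original entails any weakening of itself; this just drops 'in the pantry'.
(c) Entailed — the narrative places the slicing before the noticing.
(d) Entailed — under negation, adding a further restriction is entailed: if no such carrying event occurred, none occurred for a friend either.
(e) Entailed — this follows by dropping conjuncts from the noticing event's description.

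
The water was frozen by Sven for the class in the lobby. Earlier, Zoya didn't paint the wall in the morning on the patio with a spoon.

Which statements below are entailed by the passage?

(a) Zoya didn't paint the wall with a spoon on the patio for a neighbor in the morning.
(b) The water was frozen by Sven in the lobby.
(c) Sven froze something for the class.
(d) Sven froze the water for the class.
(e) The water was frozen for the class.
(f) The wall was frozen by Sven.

(a), (b), (c), (d), (e)

(a) Entailed — under negation, adding a further restriction is entailed: if no such painting event occurred, none occurred for a neighbor either.
(b) Entailed — dropping 'for the class' leaves a sub-description the original still satisfies.
(c) Entailed — this follows by dropping conjuncts from the freezing event's description.
(d) Entailed — dropping 'in the lobby' leaves a sub-description the original still satisfies.
(e) Entailed — every conjunct here is already in the original freezing event.
(f) Not entailed — Sven froze the water, not the wall; the wall belongs to the painting event.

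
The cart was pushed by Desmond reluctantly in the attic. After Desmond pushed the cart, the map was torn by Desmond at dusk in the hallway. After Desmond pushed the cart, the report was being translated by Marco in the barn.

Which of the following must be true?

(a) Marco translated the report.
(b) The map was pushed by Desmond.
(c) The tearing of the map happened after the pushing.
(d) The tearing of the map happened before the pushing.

(a) Not entailed — 'was translating' is progressive on an accomplishment; it does not entail the completed 'translated'.
(b) Not entailed — Desmond pushed the cart, not the map; the map belongs to the tearing event.
(c) Entailed — the narrative places the pushing before the tearing.
(d) Not entailed — the narrative places the pushing before the tearing, not after.

(c)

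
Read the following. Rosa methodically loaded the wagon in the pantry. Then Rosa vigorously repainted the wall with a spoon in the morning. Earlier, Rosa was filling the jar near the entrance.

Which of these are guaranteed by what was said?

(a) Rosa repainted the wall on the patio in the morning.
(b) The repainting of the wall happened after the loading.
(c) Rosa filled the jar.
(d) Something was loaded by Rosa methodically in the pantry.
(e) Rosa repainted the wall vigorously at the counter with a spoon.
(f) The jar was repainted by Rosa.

(a) Not entailed — 'on the patio' adds information not in the original event.
(b) Entailed — the narrative places the loading before the repainting.
(c) Not entailed — 'was filling' is progressive on an accomplishment; it does not entail the completed 'filled'.
(d) Entailed — generalizing the patient leaves a sub-description the original still satisfies.
(e) Not entailed — 'at the counter' adds information not in the original event.
(f) Not entailed — Rosa repainted the wall, not the jar; the jar belongs to the filling event.

(b), (d)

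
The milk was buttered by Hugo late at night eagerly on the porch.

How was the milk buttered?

eagerly

'eagerly' marks the manner of the buttering event.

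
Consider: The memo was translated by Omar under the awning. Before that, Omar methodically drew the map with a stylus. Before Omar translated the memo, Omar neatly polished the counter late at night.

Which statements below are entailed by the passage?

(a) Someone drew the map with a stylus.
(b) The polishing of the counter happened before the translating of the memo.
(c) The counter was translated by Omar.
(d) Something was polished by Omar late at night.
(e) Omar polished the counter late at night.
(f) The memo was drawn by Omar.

(a), (b), (d), (e)

(a) Entailed — this follows by dropping conjuncts from the drawing event's description.
(b) Entailed — the narrative places the polishing before the translating.
(c) Not entailed — Omar translated the memo, not the counter; the counter belongs to the polishing event.
(d) Entailed — every conjunct here is already in the original polishing event.
(e) Entailed — every conjunct here is already in the original polishing event.
(f) Not entailed — Omar drew the map, not the memo; the memo belongs to the translating event.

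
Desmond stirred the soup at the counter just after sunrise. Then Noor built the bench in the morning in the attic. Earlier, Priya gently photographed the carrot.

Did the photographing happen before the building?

yes

The narrative orders the photographing before the building.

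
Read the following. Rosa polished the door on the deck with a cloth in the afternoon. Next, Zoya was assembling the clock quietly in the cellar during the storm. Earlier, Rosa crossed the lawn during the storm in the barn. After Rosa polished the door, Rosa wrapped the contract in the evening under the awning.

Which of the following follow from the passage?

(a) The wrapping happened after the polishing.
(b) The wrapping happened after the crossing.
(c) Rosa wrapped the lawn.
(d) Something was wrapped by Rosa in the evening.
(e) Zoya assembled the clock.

(a) Entailed — the narrative places the polishing before the wrapping.
(b) Not entailed — the narrative doesn't order the crossing relative to the wrapping.
(c) Not entailed — Rosa wrapped the contract, not the lawn; the lawn belongs to the crossing event.
(d) Entailed — dropping 'under the awning' and generalizing the patient leaves a sub-description the original still satisfies.
(e) Not entailed — 'was assembling' is progressive on an accomplishment; it does not entail the completed 'assembled'.

(a), (d)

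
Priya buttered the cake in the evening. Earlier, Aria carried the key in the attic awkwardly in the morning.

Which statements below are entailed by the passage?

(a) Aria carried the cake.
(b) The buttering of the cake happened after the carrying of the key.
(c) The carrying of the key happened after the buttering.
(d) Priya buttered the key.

(b)

(a) Not entailed — Aria carried the key, not the cake; the cake belongs to the buttering event.
(b) Entailed — the narrative places the carrying before the buttering.
(c) Not entailed — the narrative places the carrying before the buttering, not after.
(d) Not entailed — Priya buttered the cake, not the key; the key belongs to the carrying event.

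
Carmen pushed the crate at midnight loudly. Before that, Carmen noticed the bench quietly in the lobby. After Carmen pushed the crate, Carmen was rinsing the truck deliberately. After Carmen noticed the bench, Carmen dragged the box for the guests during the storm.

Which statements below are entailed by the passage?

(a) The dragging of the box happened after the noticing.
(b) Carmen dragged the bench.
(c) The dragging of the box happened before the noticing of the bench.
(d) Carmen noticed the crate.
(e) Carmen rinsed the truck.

(a), (e)

(a) Entailed — the narrative places the noticing before the dragging.
(b) Not entailed — Carmen dragged the box, not the bench; the bench belongs to the noticing event.
(c) Not entailed — the narrative places the noticing before the dragging, not after.
(d) Not entailed — Carmen noticed the bench, not the crate; the crate belongs to the pushing event.
(e) Entailed — 'rinse' is an activity; 'was rinsing' entails that some rinsing happened, so 'rinsed' holds.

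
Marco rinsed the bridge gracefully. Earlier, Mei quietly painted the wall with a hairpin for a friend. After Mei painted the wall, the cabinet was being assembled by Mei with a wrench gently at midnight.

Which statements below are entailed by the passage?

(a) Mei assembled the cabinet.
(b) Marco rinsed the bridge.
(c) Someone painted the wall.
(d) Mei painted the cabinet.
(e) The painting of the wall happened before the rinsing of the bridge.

(b), (c), (e)

(a) Not entailed — 'was assembling' is progressive on an accomplishment; it does not entail the completed 'assembled'.
(b) Entailed — the original entails any weakening of itself; this just drops 'gracefully'.
(c) Entailed — every conjunct here is already in the original painting event.
(d) Not entailed — Mei painted the wall, not the cabinet; the cabinet belongs to the assembling event.
(e) Entailed — the narrative places the painting before the rinsing.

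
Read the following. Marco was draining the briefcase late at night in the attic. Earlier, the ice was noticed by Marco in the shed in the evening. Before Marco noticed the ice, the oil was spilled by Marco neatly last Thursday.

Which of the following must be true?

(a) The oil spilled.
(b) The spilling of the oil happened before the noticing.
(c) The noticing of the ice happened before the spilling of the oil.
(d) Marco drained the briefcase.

(a), (b)

(a) Entailed — 'Marco spilled the oil' is causative; it entails the inchoative 'the oil spilled'.
(b) Entailed — the narrative places the spilling before the noticing.
(c) Not entailed — the narrative places the spilling before the noticing, not after.
(d) Not entailed — 'was draining' is progressive on an accomplishment; it does not entail the completed 'drained'.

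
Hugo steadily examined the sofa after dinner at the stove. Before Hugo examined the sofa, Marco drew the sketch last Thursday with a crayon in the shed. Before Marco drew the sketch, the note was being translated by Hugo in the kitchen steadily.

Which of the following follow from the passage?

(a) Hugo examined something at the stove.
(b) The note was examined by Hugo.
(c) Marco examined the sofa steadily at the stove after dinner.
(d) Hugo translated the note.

(a) Entailed — the original entails any weakening of itself; this just drops 'after dinner', 'steadily' and generalizes the patient.
(b) Not entailed — Hugo examined the sofa, not the note; the note belongs to the translating event.
(c) Not entailed — the passage has Hugo examining the sofa, not Marco.
(d) Not entailed — 'was translating' is progressive on an accomplishment; it does not entail the completed 'translated'.

(a)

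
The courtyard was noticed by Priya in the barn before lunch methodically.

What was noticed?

the courtyard

'the courtyard' marks the patient of the noticing event.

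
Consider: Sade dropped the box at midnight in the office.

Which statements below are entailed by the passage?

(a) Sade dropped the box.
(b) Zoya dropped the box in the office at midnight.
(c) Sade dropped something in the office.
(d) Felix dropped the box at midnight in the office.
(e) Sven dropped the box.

(a) Entailed — this follows by dropping conjuncts from the dropping event's description.
(b) Not entailed — the passage has Sade dropping the box, not Zoya.
(c) Entailed — this follows by dropping conjuncts from the dropping event's description.
(d) Not entailed — the passage has Sade dropping the box, not Felix.
(e) Not entailed — the passage has Sade dropping the box, not Sven.

(a), (c)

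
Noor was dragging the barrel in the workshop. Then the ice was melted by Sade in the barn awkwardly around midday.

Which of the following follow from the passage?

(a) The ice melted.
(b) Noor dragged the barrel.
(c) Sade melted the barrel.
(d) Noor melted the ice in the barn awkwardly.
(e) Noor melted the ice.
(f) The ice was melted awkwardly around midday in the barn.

(a) Entailed — 'Sade melted the ice' is causative; it entails the inchoative 'the ice melted'.
(b) Entailed — 'drag' is an activity; 'was dragging' entails that some dragging happened, so 'dragged' holds.
(c) Not entailed — Sade melted the ice, not the barrel; the barrel belongs to the dragging event.
(d) Not entailed — the passage has Sade melting the ice, not Noor.
(e) Not entailed — the passage has Sade melting the ice, not Noor.
(f) Entailed — the original entails any weakening of itself; this just generalizes the agent.

(a), (b), (f)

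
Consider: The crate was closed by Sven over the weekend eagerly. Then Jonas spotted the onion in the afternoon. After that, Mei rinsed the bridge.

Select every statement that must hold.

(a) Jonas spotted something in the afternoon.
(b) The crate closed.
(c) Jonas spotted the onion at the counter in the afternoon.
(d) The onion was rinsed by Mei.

(a), (b)

(a) Entailed — this follows by dropping conjuncts from the spotting event's description.
(b) Entailed — 'Sven closed the crate' is causative; it entails the inchoative 'the crate closed'.
(c) Not entailed — 'at the counter' adds information not in the original event.
(d) Not entailed — Mei rinsed the bridge, not the onion; the onion belongs to the spotting event.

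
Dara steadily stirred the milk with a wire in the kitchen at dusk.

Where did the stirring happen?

in the kitchen

'in the kitchen' marks the location of the stirring event.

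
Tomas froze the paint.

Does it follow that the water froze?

no

Nothing is said about any water; only the paint is affected.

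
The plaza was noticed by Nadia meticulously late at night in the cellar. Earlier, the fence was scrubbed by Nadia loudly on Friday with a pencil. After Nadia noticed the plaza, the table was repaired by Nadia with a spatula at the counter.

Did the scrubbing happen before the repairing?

yes

The narrative orders the scrubbing before the repairing.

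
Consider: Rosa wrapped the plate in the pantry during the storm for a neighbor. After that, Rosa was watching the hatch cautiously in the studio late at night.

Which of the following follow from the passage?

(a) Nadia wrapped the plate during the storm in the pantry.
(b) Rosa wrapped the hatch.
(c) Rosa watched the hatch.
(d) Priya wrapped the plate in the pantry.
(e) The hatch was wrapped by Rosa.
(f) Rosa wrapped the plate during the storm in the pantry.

(c), (f)

(a) Not entailed — the passage has Rosa wrapping the plate, not Nadia.
(b) Not entailed — Rosa wrapped the plate, not the hatch; the hatch belongs to the watching event.
(c) Entailed — 'watch' is an activity; 'was watching' entails that some watching happened, so 'watched' holds.
(d) Not entailed — the passage has Rosa wrapping the plate, not Priya.
(e) Not entailed — Rosa wrapped the plate, not the hatch; the hatch belongs to the watching event.
(f) Entailed — the original entails any weakening of itself; this just drops 'for a neighbor'.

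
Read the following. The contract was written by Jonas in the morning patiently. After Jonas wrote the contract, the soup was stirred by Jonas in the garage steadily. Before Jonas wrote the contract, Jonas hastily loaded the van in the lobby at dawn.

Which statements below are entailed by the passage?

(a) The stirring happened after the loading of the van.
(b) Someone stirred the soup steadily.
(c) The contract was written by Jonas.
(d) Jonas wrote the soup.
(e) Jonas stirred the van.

(a) Entailed — the narrative places the loading before the stirring.
(b) Entailed — every conjunct here is already in the original stirring event.
(c) Entailed — the original entails any weakening of itself; this just drops 'in the morning', 'patiently'.
(d) Not entailed — Jonas wrote the contract, not the soup; the soup belongs to the stirring event.
(e) Not entailed — Jonas stirred the soup, not the van; the van belongs to the loading event.

(a), (b), (c)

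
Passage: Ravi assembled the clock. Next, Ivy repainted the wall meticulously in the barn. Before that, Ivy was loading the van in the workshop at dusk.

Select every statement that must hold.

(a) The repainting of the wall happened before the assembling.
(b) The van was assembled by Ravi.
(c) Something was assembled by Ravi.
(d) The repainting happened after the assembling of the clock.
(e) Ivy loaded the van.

(a) Not entailed — the narrative places the assembling before the repainting, not after.
(b) Not entailed — Ravi assembled the clock, not the van; the van belongs to the loading event.
(c) Entailed — generalizing the patient leaves a sub-description the original still satisfies.
(d) Entailed — the narrative places the assembling before the repainting.
(e) Not entailed — 'was loading' is progressive on an accomplishment; it does not entail the completed 'loaded'.

(c), (d)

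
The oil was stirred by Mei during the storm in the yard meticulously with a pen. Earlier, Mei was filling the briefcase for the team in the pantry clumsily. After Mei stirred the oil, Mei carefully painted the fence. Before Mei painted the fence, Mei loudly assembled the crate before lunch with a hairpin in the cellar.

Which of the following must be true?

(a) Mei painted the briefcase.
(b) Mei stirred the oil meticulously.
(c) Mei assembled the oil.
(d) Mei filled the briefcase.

(a) Not entailed — Mei painted the fence, not the briefcase; the briefcase belongs to the filling event.
(b) Entailed — the original entails any weakening of itself; this just drops 'during the storm', 'in the yard', 'with a pen'.
(c) Not entailed — Mei assembled the crate, not the oil; the oil belongs to the stirring event.
(d) Not entailed — 'was filling' is progressive on an accomplishment; it does not entail the completed 'filled'.

(b)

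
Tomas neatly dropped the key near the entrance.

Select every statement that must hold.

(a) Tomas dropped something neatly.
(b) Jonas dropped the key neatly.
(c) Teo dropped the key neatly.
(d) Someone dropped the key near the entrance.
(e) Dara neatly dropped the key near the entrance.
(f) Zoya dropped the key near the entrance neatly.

(a), (d)

(a) Entailed — the original entails any weakening of itself; this just drops 'near the entrance' and generalizes the patient.
(b) Not entailed — the passage has Tomas dropping the key, not Jonas.
(c) Not entailed — the passage has Tomas dropping the key, not Teo.
(d) Entailed — this follows by dropping conjuncts from the dropping event's description.
(e) Not entailed — the passage has Tomas dropping the key, not Dara.
(f) Not entailed — the passage has Tomas dropping the key, not Zoya.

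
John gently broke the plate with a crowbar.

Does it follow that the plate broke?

'John broke the plate' is the causative; it entails the inchoative 'the plate broke'.

yes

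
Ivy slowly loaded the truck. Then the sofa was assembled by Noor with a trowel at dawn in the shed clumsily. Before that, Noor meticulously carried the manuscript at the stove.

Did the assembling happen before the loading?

The narrative orders the loading before the assembling.

no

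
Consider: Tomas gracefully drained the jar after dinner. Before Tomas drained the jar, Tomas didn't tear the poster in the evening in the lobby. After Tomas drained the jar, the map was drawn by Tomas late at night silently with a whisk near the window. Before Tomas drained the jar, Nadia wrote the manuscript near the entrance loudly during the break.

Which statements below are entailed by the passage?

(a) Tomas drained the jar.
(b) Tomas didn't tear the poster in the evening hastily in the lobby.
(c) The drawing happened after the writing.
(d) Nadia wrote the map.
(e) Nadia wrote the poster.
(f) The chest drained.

(a) Entailed — every conjunct here is already in the original draining event.
(b) Entailed — under negation, adding a further restriction is entailed: if no such tearing event occurred, none occurred hastily either.
(c) Entailed — the narrative places the writing before the drawing.
(d) Not entailed — Nadia wrote the manuscript, not the map; the map belongs to the drawing event.
(e) Not entailed — Nadia wrote the manuscript, not the poster; the poster belongs to the tearing event.
(f) Not entailed — the jar is what drained, not the chest.

(a), (b), (c)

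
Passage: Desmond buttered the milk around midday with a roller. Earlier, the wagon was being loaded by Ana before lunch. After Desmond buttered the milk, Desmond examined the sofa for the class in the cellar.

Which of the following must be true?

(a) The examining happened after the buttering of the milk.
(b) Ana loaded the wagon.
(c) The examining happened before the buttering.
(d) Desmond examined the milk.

(a)

(a) Entailed — the narrative places the buttering before the examining.
(b) Not entailed — 'was loading' is progressive on an accomplishment; it does not entail the completed 'loaded'.
(c) Not entailed — the narrative places the buttering before the examining, not after.
(d) Not entailed — Desmond examined the sofa, not the milk; the milk belongs to the buttering event.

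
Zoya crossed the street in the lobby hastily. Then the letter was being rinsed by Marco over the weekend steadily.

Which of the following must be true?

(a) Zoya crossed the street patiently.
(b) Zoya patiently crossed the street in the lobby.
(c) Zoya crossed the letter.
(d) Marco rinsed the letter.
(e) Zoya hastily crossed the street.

(a) Not entailed — 'patiently' adds a manner not in (and inconsistent with) the original.
(b) Not entailed — 'patiently' adds a manner not in (and inconsistent with) the original.
(c) Not entailed — Zoya crossed the street, not the letter; the letter belongs to the rinsing event.
(d) Entailed — 'rinse' is an activity; 'was rinsing' entails that some rinsing happened, so 'rinsed' holds.
(e) Entailed — dropping 'in the lobby' leaves a sub-description the original still satisfies.

(d), (e)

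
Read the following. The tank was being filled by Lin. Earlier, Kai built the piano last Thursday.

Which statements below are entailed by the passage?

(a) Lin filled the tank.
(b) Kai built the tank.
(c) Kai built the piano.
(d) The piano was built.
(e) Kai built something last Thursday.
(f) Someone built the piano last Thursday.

(a) Not entailed — 'was filling' is progressive on an accomplishment; it does not entail the completed 'filled'.
(b) Not entailed — Kai built the piano, not the tank; the tank belongs to the filling event.
(c) Entailed — every conjunct here is already in the original building event.
(d) Entailed — every conjunct here is already in the original building event.
(e) Entailed — the original entails any weakening of itself; this just generalizes the patient.
(f) Entailed — generalizing the agent leaves a sub-description the original still satisfies.

(c), (d), (e), (f)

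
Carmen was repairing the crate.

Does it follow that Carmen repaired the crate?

no

'was repairing' is progressive; for an accomplishment like 'repair the crate', it doesn't entail completion.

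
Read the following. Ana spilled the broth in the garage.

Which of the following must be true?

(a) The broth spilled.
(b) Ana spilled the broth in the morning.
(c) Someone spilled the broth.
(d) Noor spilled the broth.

(a), (c)

(a) Entailed — 'Ana spilled the broth' is causative; it entails the inchoative 'the broth spilled'.
(b) Not entailed — 'in the morning' adds information not in the original event.
(c) Entailed — the original entails any weakening of itself; this just drops 'in the garage' and generalizes the agent.
(d) Not entailed — the passage has Ana spilling the broth, not Noor.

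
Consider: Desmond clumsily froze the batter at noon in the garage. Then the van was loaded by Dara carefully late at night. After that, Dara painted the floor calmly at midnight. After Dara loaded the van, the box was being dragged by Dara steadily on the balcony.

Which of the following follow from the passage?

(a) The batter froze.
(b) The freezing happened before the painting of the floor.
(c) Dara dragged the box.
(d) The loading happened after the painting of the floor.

(a), (b), (c)

(a) Entailed — 'Desmond froze the batter' is causative; it entails the inchoative 'the batter froze'.
(b) Entailed — the narrative places the freezing before the painting.
(c) Entailed — 'drag' is an activity; 'was dragging' entails that some dragging happened, so 'dragged' holds.
(d) Not entailed — the narrative places the loading before the painting, not after.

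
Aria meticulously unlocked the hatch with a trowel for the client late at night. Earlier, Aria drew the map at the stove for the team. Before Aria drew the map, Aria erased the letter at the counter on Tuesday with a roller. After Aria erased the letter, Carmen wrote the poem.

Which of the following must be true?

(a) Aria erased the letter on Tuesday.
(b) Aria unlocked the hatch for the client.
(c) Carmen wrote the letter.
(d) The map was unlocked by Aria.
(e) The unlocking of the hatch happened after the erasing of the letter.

(a), (b), (e)

(a) Entailed — every conjunct here is already in the original erasing event.
(b) Entailed — this follows by dropping conjuncts from the unlocking event's description.
(c) Not entailed — Carmen wrote the poem, not the letter; the letter belongs to the erasing event.
(d) Not entailed — Aria unlocked the hatch, not the map; the map belongs to the drawing event.
(e) Entailed — the narrative places the erasing before the unlocking.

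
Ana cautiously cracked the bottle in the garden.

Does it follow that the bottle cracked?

yes

'Ana cracked the bottle' is the causative; it entails the inchoative 'the bottle cracked'.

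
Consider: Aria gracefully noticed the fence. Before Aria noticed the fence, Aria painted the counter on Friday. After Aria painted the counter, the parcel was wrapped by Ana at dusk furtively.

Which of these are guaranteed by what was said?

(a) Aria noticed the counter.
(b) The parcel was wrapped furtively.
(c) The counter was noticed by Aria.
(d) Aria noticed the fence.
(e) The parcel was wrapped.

(b), (d), (e)

(a) Not entailed — Aria noticed the fence, not the counter; the counter belongs to the painting event.
(b) Entailed — every conjunct here is already in the original wrapping event.
(c) Not entailed — Aria noticed the fence, not the counter; the counter belongs to the painting event.
(d) Entailed — dropping 'gracefully' leaves a sub-description the original still satisfies.
(e) Entailed — the original entails any weakening of itself; this just drops 'furtively', 'at dusk' and generalizes the agent.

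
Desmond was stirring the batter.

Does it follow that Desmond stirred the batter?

'stir' is atelic; if Desmond was stirring the batter, then Desmond stirred the batter (for some time).

yes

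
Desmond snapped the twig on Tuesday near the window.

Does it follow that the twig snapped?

yes

'Desmond snapped the twig' is the causative; it entails the inchoative 'the twig snapped'.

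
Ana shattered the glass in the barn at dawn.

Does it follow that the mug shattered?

no

Nothing is said about any mug; only the glass is affected.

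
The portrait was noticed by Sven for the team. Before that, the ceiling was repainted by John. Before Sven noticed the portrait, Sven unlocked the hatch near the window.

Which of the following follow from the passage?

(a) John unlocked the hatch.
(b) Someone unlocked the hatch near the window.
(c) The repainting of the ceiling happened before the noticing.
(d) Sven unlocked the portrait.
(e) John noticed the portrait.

(a) Not entailed — the passage has Sven unlocking the hatch, not John.
(b) Entailed — generalizing the agent leaves a sub-description the original still satisfies.
(c) Entailed — the narrative places the repainting before the noticing.
(d) Not entailed — Sven unlocked the hatch, not the portrait; the portrait belongs to the noticing event.
(e) Not entailed — the passage has Sven noticing the portrait, not John.

(b), (c)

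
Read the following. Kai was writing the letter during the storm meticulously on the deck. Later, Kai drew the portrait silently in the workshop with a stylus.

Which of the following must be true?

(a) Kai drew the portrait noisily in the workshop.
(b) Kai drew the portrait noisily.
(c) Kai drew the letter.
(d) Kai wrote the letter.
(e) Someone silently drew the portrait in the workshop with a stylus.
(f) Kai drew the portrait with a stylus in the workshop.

(a) Not entailed — 'noisily' adds a manner not in (and inconsistent with) the original.
(b) Not entailed — 'noisily' adds a manner not in (and inconsistent with) the original.
(c) Not entailed — Kai drew the portrait, not the letter; the letter belongs to the writing event.
(d) Not entailed — 'was writing' is progressive on an accomplishment; it does not entail the completed 'wrote'.
(e) Entailed — every conjunct here is already in the original drawing event.
(f) Entailed — the original entails any weakening of itself; this just drops 'silently'.

(e), (f)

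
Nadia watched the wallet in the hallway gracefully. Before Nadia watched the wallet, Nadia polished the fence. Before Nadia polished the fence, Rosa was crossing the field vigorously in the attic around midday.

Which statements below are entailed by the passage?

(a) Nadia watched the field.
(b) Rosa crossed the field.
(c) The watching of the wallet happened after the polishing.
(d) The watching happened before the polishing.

(a) Not entailed — Nadia watched the wallet, not the field; the field belongs to the crossing event.
(b) Not entailed — 'was crossing' is progressive on an accomplishment; it does not entail the completed 'crossed'.
(c) Entailed — the narrative places the polishing before the watching.
(d) Not entailed — the narrative places the polishing before the watching, not after.

(c)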